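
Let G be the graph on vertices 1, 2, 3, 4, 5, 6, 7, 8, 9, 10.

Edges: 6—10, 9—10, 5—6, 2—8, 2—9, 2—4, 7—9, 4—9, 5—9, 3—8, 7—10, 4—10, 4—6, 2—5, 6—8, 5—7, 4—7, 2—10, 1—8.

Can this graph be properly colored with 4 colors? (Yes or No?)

Yes

The chromatic number is 4. 2, 4, 9, 10 are mutually adjacent (a clique of size 4), so at least 4 colors are needed.
A valid assignment using 4 colors: 1=b, 2=b, 3=b, 4=c, 5=a, 6=b, 7=b, 8=a, 9=d, 10=a.
That is already a proper 4-coloring.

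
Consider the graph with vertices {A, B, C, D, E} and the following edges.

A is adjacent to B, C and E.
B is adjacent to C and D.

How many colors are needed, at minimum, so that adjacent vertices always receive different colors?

A, B, C are pairwise adjacent, so at least 3 colors are needed.
3 colors suffice: A=blue, B=red, C=green, D=blue, E=red. Every edge joins two different colors.

3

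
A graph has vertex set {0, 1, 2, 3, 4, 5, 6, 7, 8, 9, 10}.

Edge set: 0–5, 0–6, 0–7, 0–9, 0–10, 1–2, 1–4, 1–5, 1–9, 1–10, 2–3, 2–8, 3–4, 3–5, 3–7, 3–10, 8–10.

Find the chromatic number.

2

0 and 6 are adjacent, so at least 2 colors are needed.
2 colors suffice: color a → {0, 1, 3, 8}; color b → {2, 4, 5, 6, 7, 9, 10}. Every edge joins two different colors.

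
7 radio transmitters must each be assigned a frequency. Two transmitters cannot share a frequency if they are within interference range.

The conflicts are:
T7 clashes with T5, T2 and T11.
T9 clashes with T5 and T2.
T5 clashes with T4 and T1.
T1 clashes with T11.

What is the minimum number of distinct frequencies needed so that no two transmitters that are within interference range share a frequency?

2

T9 and T5 conflict, so at least 2 frequencies are needed.
2 frequencies suffice: T7=2, T9=2, T5=1, T4=2, T2=1, T1=2, T11=1. Each listed conflict is separated.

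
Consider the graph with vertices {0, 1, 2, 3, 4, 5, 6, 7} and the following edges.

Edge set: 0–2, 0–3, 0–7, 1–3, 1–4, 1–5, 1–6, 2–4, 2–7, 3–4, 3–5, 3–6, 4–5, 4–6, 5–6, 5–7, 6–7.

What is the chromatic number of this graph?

1, 3, 4, 5, 6 are pairwise adjacent (a clique of size 5), so at least 5 colors are needed.
5 colors suffice: 0=c, 1=e, 2=b, 3=b, 4=a, 5=c, 6=d, 7=a. Every edge joins two different colors.

5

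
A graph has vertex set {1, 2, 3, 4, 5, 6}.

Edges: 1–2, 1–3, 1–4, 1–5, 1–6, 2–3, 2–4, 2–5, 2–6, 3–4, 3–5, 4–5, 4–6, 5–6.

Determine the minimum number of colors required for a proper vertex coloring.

1, 2, 4, 5, 6 are mutually adjacent (a clique of size 5), so at least 5 colors are needed.
A valid assignment using 5 colors: 1=d, 2=b, 3=e, 4=c, 5=a, 6=e. No two adjacent vertices share a color.

5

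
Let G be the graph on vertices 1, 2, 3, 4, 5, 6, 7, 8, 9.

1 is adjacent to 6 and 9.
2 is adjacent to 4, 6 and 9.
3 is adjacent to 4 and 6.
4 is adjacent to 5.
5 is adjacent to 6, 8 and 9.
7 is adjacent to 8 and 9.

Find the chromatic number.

2 and 9 are adjacent, so at least 2 colors are needed.
2 colors suffice: 1=b, 2=b, 3=b, 4=a, 5=b, 6=a, 7=b, 8=a, 9=a. No two adjacent vertices share a color.

2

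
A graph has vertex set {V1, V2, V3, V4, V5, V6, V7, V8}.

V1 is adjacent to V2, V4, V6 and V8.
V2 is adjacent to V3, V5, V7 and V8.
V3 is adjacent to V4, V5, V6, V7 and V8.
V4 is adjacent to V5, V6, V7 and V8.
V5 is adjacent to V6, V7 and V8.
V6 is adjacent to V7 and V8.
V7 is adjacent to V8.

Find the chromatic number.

V3, V4, V5, V6, V7, V8 are mutually adjacent (a clique of size 6), so at least 6 colors are needed.
6 colors suffice: color 1 → {V8}; color 2 → {V1, V5}; color 3 → {V2, V6}; color 4 → {V3}; color 5 → {V7}; color 6 → {V4}. Every edge joins two different colors.

6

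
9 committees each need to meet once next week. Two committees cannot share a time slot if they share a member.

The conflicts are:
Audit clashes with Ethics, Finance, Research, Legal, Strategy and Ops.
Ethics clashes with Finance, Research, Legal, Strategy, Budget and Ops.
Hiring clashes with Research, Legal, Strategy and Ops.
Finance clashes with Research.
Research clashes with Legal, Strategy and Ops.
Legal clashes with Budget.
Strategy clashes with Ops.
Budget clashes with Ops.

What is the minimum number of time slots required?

5

Audit, Ethics, Research, Strategy, Ops are mutually in conflict, so at least 5 time slots are needed.
5 time slots suffice: time slot 1 → {Ethics, Hiring}; time slot 2 → {Research, Budget}; time slot 3 → {Finance, Legal, Ops}; time slot 4 → {Audit}; time slot 5 → {Strategy}. Each listed conflict is separated.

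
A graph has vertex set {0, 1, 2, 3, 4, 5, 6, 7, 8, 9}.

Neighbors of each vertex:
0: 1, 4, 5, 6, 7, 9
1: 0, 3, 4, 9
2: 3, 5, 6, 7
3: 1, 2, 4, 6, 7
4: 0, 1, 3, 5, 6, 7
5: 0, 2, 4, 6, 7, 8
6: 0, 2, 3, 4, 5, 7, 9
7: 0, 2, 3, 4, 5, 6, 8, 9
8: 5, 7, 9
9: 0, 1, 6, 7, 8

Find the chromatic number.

0, 4, 5, 6, 7 are pairwise adjacent (a clique of size 5), so at least 5 colors are needed.
5 colors suffice: 0=e, 1=a, 2=d, 3=c, 4=d, 5=c, 6=b, 7=a, 8=b, 9=c. Every edge joins two different colors.

5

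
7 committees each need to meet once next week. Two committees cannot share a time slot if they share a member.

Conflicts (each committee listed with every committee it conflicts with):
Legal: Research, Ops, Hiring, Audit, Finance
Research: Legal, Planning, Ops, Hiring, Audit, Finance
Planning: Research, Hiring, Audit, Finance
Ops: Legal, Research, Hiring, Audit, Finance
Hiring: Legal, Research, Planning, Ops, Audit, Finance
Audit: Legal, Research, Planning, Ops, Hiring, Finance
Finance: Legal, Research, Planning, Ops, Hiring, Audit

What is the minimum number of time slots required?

6

Legal, Research, Ops, Hiring, Audit, Finance all conflict with each other, so at least 6 time slots are needed.
A valid assignment using 6 time slots: Legal=6, Research=1, Planning=5, Ops=5, Hiring=3, Audit=2, Finance=4. Every pair that conflicts lands in different time slots.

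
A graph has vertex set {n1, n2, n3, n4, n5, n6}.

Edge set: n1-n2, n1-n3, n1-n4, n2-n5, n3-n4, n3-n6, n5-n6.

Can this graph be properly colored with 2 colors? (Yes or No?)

n1, n3, n4 are pairwise adjacent, so at least 3 colors are needed.
So 2 colors are not enough.

No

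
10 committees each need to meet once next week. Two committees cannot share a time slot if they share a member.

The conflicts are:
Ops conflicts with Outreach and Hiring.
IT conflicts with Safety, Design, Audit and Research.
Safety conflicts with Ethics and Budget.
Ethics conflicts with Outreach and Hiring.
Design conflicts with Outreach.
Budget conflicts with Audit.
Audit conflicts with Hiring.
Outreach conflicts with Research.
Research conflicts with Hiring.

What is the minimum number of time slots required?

3

The cycle IT-Research-Hiring-Ethics-Safety-IT has odd length 5, so it cannot be 2-colored; at least 3 time slots are needed.
3 time slots suffice: time slot 1 → {IT, Budget, Outreach, Hiring}; time slot 2 → {Ops, Ethics, Design, Audit, Research}; time slot 3 → {Safety}. No two conflicting committees share a time slot.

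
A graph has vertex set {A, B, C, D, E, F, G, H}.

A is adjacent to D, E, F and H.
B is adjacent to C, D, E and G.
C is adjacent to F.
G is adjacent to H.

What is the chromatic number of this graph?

3

The cycle F-A-D-B-C-F has odd length 5, so it cannot be 2-colored; at least 3 colors are needed.
One proper 3-coloring: A=1, B=1, C=3, D=2, E=2, F=2, G=3, H=2. Every edge joins two different colors.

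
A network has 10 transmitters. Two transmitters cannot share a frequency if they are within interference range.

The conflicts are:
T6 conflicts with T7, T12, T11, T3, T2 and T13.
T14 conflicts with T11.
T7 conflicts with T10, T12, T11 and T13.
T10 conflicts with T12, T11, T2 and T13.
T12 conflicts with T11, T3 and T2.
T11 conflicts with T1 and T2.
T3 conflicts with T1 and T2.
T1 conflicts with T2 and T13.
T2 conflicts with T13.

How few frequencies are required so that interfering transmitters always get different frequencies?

4

T7, T10, T12, T11 are mutually in conflict, so at least 4 frequencies are needed.
Using 4 frequencies: T6=4, T14=2, T7=2, T10=4, T12=3, T11=1, T3=1, T1=3, T2=2, T13=1. No two conflicting transmitters share a frequency.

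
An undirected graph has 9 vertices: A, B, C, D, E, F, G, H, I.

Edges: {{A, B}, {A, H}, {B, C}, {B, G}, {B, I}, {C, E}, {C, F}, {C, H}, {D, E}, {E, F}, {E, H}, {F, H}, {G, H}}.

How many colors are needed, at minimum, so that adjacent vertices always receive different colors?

C, E, F, H are pairwise adjacent (a clique of size 4), so at least 4 colors are needed.
4 colors suffice: color red → {B, D, H}; color blue → {A, C, G, I}; color green → {E}; color yellow → {F}. Each edge has distinct colors on its endpoints.

4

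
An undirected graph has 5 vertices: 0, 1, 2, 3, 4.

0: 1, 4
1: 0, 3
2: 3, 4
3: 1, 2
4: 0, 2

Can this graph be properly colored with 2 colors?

The cycle 1-0-4-2-3-1 has odd length 5, so it cannot be 2-colored; at least 3 colors are needed.
So 2 colors are not enough.

No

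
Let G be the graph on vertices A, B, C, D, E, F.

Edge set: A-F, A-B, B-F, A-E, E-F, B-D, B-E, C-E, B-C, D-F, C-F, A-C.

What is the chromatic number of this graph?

5

A, B, C, E, F form a clique, so at least 5 colors are needed.
5 colors suffice: color 1 → {B}; color 2 → {F}; color 3 → {C, D}; color 4 → {E}; color 5 → {A}. No two adjacent vertices share a color.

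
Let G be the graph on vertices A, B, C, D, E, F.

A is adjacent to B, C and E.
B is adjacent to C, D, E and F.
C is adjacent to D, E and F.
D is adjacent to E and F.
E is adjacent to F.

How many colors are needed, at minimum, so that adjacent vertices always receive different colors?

5

B, C, D, E, F are mutually adjacent (a clique of size 5), so at least 5 colors are needed.
A valid assignment using 5 colors: A=4, B=2, C=1, D=5, E=3, F=4. No two adjacent vertices share a color.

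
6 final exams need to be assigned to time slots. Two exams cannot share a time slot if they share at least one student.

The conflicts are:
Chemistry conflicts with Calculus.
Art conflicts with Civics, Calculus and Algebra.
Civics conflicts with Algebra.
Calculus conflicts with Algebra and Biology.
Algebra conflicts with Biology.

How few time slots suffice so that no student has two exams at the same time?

3

Art, Calculus, Algebra are mutually in conflict, so at least 3 time slots are needed.
3 time slots suffice: time slot 1 → {Civics, Calculus}; time slot 2 → {Chemistry, Algebra}; time slot 3 → {Art, Biology}. No two conflicting exams share a time slot.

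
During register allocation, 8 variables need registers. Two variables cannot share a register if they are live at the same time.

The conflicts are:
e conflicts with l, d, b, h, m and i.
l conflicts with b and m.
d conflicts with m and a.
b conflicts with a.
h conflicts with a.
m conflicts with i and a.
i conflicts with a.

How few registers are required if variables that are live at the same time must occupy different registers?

3

e, m, i are mutually in conflict, so at least 3 registers are needed.
3 registers suffice: register 1 → {e, a}; register 2 → {b, h, m}; register 3 → {l, d, i}. Each listed conflict is separated.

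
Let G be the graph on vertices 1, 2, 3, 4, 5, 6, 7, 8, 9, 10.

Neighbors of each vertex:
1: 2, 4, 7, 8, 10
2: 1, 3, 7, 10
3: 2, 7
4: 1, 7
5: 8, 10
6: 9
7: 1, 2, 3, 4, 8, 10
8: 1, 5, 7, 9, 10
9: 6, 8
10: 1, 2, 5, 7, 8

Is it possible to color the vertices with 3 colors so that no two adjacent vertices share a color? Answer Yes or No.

No

1, 2, 7, 10 are pairwise adjacent (a clique of size 4), so at least 4 colors are needed.
So 3 colors are not enough.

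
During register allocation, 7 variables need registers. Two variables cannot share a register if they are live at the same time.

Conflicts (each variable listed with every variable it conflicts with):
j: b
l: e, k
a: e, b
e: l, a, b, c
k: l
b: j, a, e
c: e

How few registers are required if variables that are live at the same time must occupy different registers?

3

a, e, b pairwise conflict, so at least 3 registers are needed.
3 registers suffice: j=1, l=2, a=3, e=1, k=1, b=2, c=2. Each listed conflict is separated.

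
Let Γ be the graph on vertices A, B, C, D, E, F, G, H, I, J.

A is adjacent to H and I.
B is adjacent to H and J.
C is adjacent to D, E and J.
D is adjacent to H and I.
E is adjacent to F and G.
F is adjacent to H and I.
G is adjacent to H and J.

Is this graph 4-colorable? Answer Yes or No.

Yes

The chromatic number is 3. The cycle C-J-B-H-D-C has odd length 5, so it cannot be 2-colored; at least 3 colors are needed.
3 colors suffice: color red → {E, H, I, J}; color blue → {A, B, D, F, G}; color green → {C}.
Since 4 ≥ 3, a proper 4-coloring certainly exists.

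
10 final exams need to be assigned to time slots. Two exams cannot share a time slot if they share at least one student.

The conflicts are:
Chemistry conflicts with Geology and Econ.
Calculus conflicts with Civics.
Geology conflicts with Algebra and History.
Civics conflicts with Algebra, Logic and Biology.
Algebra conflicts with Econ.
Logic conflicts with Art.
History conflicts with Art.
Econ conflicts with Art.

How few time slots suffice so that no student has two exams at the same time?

3

The cycle History-Geology-Algebra-Econ-Art-History has odd length 5, so it cannot be 2-colored; at least 3 time slots are needed.
3 time slots suffice: Chemistry=2, Calculus=2, Geology=1, Civics=1, Algebra=2, Logic=3, History=3, Econ=1, Art=2, Biology=2. Each listed conflict is separated.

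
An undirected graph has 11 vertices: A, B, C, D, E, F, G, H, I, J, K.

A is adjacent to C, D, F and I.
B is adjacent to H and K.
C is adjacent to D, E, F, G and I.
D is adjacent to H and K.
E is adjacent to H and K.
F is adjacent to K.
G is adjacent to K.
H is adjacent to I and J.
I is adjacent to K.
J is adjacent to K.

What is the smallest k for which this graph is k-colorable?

3

A, C, F are pairwise adjacent, so at least 3 colors are needed.
3 colors suffice: color red → {C, H, K}; color blue → {A, B, E, G, J}; color green → {D, F, I}. Every edge joins two different colors.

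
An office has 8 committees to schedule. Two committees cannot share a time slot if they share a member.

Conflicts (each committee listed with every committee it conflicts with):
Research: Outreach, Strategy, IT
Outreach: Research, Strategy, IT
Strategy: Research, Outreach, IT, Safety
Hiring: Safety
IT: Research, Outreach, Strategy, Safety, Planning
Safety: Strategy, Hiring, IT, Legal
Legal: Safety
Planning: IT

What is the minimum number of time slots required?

4

Research, Outreach, Strategy, IT all conflict with each other, so at least 4 time slots are needed.
4 time slots suffice: time slot 1 → {Hiring, IT, Legal}; time slot 2 → {Strategy, Planning}; time slot 3 → {Research, Safety}; time slot 4 → {Outreach}. Each listed conflict is separated.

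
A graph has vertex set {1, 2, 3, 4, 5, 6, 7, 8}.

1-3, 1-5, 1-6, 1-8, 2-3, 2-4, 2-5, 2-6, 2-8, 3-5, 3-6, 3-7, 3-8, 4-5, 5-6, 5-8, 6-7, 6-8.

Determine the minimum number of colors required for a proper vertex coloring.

2, 3, 5, 6, 8 form a clique, so at least 5 colors are needed.
A valid assignment using 5 colors: 1=d, 2=d, 3=b, 4=b, 5=a, 6=c, 7=a, 8=e. Each edge has distinct colors on its endpoints.

5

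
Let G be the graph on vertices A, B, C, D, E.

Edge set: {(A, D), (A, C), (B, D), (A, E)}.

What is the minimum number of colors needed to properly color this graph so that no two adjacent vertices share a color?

A and E are adjacent, so at least 2 colors are needed.
2 colors suffice: color red → {A, B}; color blue → {C, D, E}. No two adjacent vertices share a color.

2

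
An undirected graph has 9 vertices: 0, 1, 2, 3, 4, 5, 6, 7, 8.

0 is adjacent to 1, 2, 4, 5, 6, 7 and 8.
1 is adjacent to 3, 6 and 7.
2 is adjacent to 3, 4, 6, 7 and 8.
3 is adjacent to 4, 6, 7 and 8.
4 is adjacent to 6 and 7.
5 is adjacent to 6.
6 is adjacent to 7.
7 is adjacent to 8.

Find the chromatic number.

5

0, 2, 4, 6, 7 are mutually adjacent (a clique of size 5), so at least 5 colors are needed.
One proper 5-coloring: 0=a, 1=d, 2=d, 3=a, 4=e, 5=b, 6=c, 7=b, 8=c. Each edge has distinct colors on its endpoints.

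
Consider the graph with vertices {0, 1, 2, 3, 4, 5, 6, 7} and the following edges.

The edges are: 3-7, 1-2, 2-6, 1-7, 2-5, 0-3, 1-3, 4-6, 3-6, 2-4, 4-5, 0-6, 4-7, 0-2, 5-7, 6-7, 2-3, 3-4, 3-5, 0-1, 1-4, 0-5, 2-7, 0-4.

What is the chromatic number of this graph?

2, 3, 4, 5, 7 are mutually adjacent (a clique of size 5), so at least 5 colors are needed.
One proper 5-coloring: 0=yellow, 1=purple, 2=green, 3=blue, 4=red, 5=purple, 6=purple, 7=yellow. Each edge has distinct colors on its endpoints.

5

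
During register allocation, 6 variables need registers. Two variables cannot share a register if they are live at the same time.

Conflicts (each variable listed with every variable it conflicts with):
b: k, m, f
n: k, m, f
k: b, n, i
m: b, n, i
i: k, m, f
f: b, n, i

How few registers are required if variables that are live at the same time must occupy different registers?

n and k conflict, so at least 2 registers are needed.
2 registers suffice: register 1 → {k, m, f}; register 2 → {b, n, i}. Every pair that conflicts lands in different registers.

2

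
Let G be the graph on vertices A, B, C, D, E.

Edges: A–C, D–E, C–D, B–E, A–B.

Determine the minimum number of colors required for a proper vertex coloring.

3

The cycle B-A-C-D-E-B has odd length 5, so it cannot be 2-colored; at least 3 colors are needed.
3 colors suffice: color red → {B, C}; color blue → {A, D}; color green → {E}. No two adjacent vertices share a color.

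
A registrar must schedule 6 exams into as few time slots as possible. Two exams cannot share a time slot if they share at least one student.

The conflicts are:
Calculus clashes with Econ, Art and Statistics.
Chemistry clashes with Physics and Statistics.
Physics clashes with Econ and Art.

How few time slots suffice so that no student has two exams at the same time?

The cycle Calculus-Art-Physics-Chemistry-Statistics-Calculus has odd length 5, so it cannot be 2-colored; at least 3 time slots are needed.
Using 3 time slots: Calculus=1, Chemistry=3, Physics=1, Econ=2, Art=2, Statistics=2. No two conflicting exams share a time slot.

3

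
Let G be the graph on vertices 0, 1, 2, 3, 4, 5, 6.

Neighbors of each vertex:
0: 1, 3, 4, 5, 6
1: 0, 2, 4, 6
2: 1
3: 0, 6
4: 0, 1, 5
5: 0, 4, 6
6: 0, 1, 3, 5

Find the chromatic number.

0, 3, 6 form a triangle, so at least 3 colors are needed.
3 colors suffice: 0=a, 1=c, 2=a, 3=c, 4=b, 5=c, 6=b. Each edge has distinct colors on its endpoints.

3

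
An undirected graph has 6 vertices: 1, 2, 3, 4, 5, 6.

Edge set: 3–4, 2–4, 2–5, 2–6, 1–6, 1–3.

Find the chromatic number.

3

The cycle 3-4-2-6-1-3 has odd length 5, so it cannot be 2-colored; at least 3 colors are needed.
3 colors suffice: color a → {1, 2}; color b → {3, 5, 6}; color c → {4}. Each edge has distinct colors on its endpoints.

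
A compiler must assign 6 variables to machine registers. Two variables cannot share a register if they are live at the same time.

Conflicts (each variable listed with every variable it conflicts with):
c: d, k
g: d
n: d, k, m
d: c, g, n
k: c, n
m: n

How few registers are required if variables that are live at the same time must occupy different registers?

c and k conflict, so at least 2 registers are needed.
2 registers suffice: register 1 → {c, g, n}; register 2 → {d, k, m}. No two conflicting variables share a register.

2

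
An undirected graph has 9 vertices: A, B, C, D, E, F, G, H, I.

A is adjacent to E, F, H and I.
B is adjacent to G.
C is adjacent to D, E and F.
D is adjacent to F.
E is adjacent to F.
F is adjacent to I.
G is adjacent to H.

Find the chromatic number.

3

A, F, I are pairwise adjacent, so at least 3 colors are needed.
3 colors suffice: color red → {F, G}; color blue → {A, B, C}; color green → {D, E, H, I}. Each edge has distinct colors on its endpoints.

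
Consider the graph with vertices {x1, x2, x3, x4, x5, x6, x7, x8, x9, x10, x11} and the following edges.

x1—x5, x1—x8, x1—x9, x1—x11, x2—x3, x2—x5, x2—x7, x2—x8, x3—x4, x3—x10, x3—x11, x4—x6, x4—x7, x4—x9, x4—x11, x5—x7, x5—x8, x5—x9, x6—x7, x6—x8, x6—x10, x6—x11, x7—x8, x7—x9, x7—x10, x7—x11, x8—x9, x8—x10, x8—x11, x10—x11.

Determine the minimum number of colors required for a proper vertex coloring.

x6, x7, x8, x10, x11 are mutually adjacent (a clique of size 5), so at least 5 colors are needed.
5 colors suffice: x1=blue, x2=yellow, x3=blue, x4=red, x5=green, x6=purple, x7=blue, x8=red, x9=yellow, x10=yellow, x11=green. No two adjacent vertices share a color.

5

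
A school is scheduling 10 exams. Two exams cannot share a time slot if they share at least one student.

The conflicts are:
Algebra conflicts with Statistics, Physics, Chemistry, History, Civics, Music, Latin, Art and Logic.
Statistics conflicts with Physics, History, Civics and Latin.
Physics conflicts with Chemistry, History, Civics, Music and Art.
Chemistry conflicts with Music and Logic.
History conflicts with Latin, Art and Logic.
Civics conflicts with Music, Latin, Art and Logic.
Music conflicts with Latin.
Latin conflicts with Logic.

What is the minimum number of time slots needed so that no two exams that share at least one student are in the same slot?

Algebra, Physics, Civics, Art pairwise conflict, so at least 4 time slots are needed.
4 time slots suffice: Algebra=1, Statistics=4, Physics=3, Chemistry=2, History=2, Civics=2, Music=4, Latin=3, Art=4, Logic=4. No two conflicting exams share a time slot.

4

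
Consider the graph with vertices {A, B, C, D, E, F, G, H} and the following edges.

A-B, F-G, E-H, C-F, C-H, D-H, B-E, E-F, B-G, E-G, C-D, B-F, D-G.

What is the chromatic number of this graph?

B, E, F, G are pairwise adjacent (a clique of size 4), so at least 4 colors are needed.
A valid assignment using 4 colors: A=red, B=blue, C=blue, D=red, E=red, F=yellow, G=green, H=green. Each edge has distinct colors on its endpoints.

4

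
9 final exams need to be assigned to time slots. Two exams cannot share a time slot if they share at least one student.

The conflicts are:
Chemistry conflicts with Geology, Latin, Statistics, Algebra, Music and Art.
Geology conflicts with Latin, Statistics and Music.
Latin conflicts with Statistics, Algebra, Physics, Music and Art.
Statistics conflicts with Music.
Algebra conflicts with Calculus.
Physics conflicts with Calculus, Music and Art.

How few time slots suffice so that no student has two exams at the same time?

Chemistry, Geology, Latin, Statistics, Music are mutually in conflict, so at least 5 time slots are needed.
Using 5 time slots: Chemistry=2, Geology=5, Latin=1, Statistics=4, Algebra=3, Physics=2, Calculus=1, Music=3, Art=3. Every pair that conflicts lands in different time slots.

5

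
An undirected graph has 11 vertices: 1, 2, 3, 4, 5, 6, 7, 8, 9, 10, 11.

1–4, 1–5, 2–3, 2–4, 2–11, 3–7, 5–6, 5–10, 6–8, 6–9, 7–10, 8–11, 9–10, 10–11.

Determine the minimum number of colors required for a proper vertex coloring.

The cycle 11-10-7-3-2-11 has odd length 5, so it cannot be 2-colored; at least 3 colors are needed.
A valid assignment using 3 colors: 1=a, 2=a, 3=c, 4=b, 5=b, 6=a, 7=b, 8=c, 9=b, 10=a, 11=b. Each edge has distinct colors on its endpoints.

3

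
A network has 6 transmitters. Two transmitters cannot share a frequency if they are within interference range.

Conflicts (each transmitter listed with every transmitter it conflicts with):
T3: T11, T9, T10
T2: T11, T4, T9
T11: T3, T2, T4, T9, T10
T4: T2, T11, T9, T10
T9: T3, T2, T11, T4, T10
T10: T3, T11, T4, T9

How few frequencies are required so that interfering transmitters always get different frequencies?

T2, T11, T4, T9 pairwise conflict, so at least 4 frequencies are needed.
4 frequencies suffice: frequency 1 → {T9}; frequency 2 → {T11}; frequency 3 → {T3, T4}; frequency 4 → {T2, T10}. Every pair that conflicts lands in different frequencies.

4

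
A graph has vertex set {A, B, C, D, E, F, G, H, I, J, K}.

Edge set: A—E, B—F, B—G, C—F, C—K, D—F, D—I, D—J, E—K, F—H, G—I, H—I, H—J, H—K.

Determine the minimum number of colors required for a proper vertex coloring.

3

The cycle G-I-H-F-B-G has odd length 5, so it cannot be 2-colored; at least 3 colors are needed.
3 colors suffice: color 1 → {A, F, I, J, K}; color 2 → {B, C, D, E, H}; color 3 → {G}. Each edge has distinct colors on its endpoints.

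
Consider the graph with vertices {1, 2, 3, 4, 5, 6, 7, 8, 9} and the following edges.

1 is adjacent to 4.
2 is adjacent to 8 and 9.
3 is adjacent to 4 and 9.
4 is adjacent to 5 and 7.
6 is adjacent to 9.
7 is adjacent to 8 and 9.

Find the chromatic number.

2

7 and 9 are adjacent, so at least 2 colors are needed.
A valid assignment using 2 colors: 1=b, 2=b, 3=b, 4=a, 5=b, 6=b, 7=b, 8=a, 9=a. No two adjacent vertices share a color.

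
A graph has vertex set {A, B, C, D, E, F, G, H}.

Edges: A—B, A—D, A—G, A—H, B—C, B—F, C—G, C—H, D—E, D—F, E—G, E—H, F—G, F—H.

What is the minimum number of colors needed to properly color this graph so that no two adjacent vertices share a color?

F and G are adjacent, so at least 2 colors are needed.
2 colors suffice: color red → {A, C, E, F}; color blue → {B, D, G, H}. Every edge joins two different colors.

2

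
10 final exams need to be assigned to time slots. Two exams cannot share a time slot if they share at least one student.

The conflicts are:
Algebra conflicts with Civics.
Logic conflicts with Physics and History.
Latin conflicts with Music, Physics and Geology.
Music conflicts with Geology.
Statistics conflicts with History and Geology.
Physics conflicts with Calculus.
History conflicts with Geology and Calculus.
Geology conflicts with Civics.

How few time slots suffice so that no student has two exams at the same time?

3

Statistics, History, Geology are mutually in conflict, so at least 3 time slots are needed.
3 time slots suffice: time slot 1 → {Algebra, Physics, Geology}; time slot 2 → {Latin, History, Civics}; time slot 3 → {Logic, Music, Statistics, Calculus}. Every pair that conflicts lands in different time slots.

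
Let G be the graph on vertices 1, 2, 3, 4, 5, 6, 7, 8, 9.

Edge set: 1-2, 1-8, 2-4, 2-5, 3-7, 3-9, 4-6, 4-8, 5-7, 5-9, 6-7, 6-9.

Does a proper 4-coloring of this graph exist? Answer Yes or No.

The chromatic number is 3. The cycle 4-6-7-5-2-4 has odd length 5, so it cannot be 2-colored; at least 3 colors are needed.
A valid assignment using 3 colors: 1=a, 2=b, 3=b, 4=a, 5=c, 6=b, 7=a, 8=b, 9=a.
Since 4 ≥ 3, a proper 4-coloring certainly exists.

Yes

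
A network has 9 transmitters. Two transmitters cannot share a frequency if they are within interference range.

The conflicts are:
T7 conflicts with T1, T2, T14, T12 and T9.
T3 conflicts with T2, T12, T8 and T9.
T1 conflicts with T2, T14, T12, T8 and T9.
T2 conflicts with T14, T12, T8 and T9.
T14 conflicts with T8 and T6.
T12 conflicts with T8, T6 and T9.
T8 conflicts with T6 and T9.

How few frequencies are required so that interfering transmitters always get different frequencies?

T7, T1, T2, T12, T9 are mutually in conflict, so at least 5 frequencies are needed.
5 frequencies suffice: frequency 1 → {T14, T12}; frequency 2 → {T7, T8}; frequency 3 → {T2, T6}; frequency 4 → {T3, T1}; frequency 5 → {T9}. Every pair that conflicts lands in different frequencies.

5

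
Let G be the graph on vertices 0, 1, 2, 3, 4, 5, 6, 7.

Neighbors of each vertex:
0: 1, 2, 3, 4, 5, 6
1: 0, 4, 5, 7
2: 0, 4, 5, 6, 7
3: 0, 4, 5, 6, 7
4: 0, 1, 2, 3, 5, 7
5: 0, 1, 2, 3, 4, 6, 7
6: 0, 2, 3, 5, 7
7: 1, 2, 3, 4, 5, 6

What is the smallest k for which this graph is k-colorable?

4

0, 3, 5, 6 are mutually adjacent (a clique of size 4), so at least 4 colors are needed.
4 colors suffice: 0=blue, 1=yellow, 2=yellow, 3=yellow, 4=green, 5=red, 6=green, 7=blue. Every edge joins two different colors.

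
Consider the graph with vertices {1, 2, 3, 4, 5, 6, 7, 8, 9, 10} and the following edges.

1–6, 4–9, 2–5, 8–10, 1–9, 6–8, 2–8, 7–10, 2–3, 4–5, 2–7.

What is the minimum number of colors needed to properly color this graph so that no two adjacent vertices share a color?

The cycle 4-5-2-8-6-1-9-4 has odd length 7, so it cannot be 2-colored; at least 3 colors are needed.
3 colors suffice: color red → {2, 6, 9, 10}; color blue → {1, 3, 5, 7, 8}; color green → {4}. No two adjacent vertices share a color.

3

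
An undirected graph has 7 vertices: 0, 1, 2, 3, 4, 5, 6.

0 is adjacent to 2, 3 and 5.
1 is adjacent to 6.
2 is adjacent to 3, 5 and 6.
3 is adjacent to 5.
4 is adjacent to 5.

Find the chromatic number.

4

0, 2, 3, 5 are mutually adjacent (a clique of size 4), so at least 4 colors are needed.
One proper 4-coloring: 0=d, 1=a, 2=a, 3=c, 4=a, 5=b, 6=b. No two adjacent vertices share a color.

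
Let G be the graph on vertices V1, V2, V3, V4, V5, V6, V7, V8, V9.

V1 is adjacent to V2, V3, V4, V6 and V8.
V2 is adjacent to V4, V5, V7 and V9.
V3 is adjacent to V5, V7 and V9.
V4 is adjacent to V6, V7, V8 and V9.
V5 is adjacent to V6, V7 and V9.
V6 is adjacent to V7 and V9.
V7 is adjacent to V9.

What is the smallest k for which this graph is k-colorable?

4

V3, V5, V7, V9 are mutually adjacent (a clique of size 4), so at least 4 colors are needed.
4 colors suffice: color R → {V4, V5}; color B → {V1, V7}; color G → {V8, V9}; color Y → {V2, V3, V6}. No two adjacent vertices share a color.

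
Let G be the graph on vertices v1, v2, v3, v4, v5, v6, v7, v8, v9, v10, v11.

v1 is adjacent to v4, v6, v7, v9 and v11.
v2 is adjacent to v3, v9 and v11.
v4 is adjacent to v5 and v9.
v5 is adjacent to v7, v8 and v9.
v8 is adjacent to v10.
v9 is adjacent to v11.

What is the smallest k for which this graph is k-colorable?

3

v1, v9, v11 are mutually adjacent, so at least 3 colors are needed.
One proper 3-coloring: v1=red, v2=red, v3=blue, v4=green, v5=red, v6=blue, v7=blue, v8=blue, v9=blue, v10=red, v11=green. Every edge joins two different colors.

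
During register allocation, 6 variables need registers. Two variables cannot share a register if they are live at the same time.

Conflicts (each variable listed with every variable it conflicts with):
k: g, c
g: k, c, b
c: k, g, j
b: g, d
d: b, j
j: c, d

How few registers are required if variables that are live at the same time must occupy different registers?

3

k, g, c are mutually in conflict, so at least 3 registers are needed.
3 registers suffice: register 1 → {g, d}; register 2 → {c, b}; register 3 → {k, j}. Every pair that conflicts lands in different registers.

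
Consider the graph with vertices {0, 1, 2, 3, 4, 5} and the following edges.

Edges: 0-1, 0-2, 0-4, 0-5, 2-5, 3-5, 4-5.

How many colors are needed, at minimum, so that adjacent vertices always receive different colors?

3

0, 4, 5 form a triangle, so at least 3 colors are needed.
One proper 3-coloring: 0=red, 1=blue, 2=green, 3=red, 4=green, 5=blue. No two adjacent vertices share a color.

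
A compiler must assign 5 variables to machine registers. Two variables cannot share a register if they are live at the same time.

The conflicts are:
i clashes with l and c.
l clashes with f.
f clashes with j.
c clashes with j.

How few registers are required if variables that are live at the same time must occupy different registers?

3

The cycle f-l-i-c-j-f has odd length 5, so it cannot be 2-colored; at least 3 registers are needed.
3 registers suffice: register 1 → {i, j}; register 2 → {l, c}; register 3 → {f}. Every pair that conflicts lands in different registers.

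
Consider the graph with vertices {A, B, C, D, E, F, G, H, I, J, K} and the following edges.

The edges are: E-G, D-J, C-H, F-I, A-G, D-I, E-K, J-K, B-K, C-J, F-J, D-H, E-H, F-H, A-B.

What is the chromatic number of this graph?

3

The cycle K-B-A-G-E-K has odd length 5, so it cannot be 2-colored; at least 3 colors are needed.
3 colors suffice: color red → {A, H, I, J}; color blue → {B, C, D, E, F}; color green → {G, K}. Each edge has distinct colors on its endpoints.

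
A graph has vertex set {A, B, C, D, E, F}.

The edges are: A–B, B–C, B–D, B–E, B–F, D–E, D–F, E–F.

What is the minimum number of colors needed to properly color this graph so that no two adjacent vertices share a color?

B, D, E, F are pairwise adjacent (a clique of size 4), so at least 4 colors are needed.
4 colors suffice: color red → {B}; color blue → {A, C, E}; color green → {D}; color yellow → {F}. Every edge joins two different colors.

4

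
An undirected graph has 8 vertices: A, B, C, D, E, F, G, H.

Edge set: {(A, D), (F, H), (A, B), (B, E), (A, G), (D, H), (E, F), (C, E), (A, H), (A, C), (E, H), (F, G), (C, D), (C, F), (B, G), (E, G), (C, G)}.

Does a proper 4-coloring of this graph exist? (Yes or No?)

Yes

The chromatic number is 4. C, E, F, G are pairwise adjacent (a clique of size 4), so at least 4 colors are needed.
4 colors suffice: color red → {B, C, H}; color blue → {D, G}; color green → {A, E}; color yellow → {F}.
That is already a proper 4-coloring.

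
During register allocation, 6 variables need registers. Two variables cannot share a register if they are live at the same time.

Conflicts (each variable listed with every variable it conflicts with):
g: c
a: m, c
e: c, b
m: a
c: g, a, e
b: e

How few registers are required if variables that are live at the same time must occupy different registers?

g and c conflict, so at least 2 registers are needed.
2 registers suffice: g=2, a=2, e=2, m=1, c=1, b=1. Each listed conflict is separated.

2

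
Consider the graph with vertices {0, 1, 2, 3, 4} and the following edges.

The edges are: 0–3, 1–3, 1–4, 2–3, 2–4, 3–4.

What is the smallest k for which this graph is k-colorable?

2, 3, 4 form a triangle, so at least 3 colors are needed.
3 colors suffice: color red → {3}; color blue → {0, 4}; color green → {1, 2}. Each edge has distinct colors on its endpoints.

3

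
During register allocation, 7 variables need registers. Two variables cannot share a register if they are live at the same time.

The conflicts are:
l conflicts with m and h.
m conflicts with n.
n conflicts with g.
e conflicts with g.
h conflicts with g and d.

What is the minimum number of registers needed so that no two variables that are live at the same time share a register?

3

The cycle g-n-m-l-h-g has odd length 5, so it cannot be 2-colored; at least 3 registers are needed.
3 registers suffice: l=2, m=1, n=3, e=1, h=1, g=2, d=2. No two conflicting variables share a register.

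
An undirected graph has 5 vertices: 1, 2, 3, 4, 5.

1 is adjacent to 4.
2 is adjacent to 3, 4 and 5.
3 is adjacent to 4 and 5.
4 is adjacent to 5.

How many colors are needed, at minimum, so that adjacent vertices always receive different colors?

2, 3, 4, 5 are mutually adjacent (a clique of size 4), so at least 4 colors are needed.
4 colors suffice: color a → {4}; color b → {1, 5}; color c → {2}; color d → {3}. Each edge has distinct colors on its endpoints.

4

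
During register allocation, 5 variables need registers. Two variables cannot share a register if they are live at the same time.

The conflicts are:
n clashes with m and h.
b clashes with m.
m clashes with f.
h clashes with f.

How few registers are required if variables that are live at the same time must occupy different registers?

n and m conflict, so at least 2 registers are needed.
Using 2 registers: n=2, b=2, m=1, h=1, f=2. No two conflicting variables share a register.

2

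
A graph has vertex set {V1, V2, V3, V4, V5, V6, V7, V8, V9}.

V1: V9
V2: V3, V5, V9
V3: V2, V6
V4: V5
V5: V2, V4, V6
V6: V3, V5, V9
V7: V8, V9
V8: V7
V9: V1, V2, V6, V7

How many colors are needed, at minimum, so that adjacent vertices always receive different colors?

2

V5 and V6 are adjacent, so at least 2 colors are needed.
A valid assignment using 2 colors: V1=2, V2=2, V3=1, V4=2, V5=1, V6=2, V7=2, V8=1, V9=1. No two adjacent vertices share a color.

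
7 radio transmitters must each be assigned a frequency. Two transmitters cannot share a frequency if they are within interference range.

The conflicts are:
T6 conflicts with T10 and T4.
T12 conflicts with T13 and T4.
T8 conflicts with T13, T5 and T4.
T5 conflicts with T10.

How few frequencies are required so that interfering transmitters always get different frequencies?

The cycle T10-T6-T4-T8-T5-T10 has odd length 5, so it cannot be 2-colored; at least 3 frequencies are needed.
3 frequencies suffice: frequency 1 → {T13, T5, T4}; frequency 2 → {T6, T12, T8}; frequency 3 → {T10}. Every pair that conflicts lands in different frequencies.

3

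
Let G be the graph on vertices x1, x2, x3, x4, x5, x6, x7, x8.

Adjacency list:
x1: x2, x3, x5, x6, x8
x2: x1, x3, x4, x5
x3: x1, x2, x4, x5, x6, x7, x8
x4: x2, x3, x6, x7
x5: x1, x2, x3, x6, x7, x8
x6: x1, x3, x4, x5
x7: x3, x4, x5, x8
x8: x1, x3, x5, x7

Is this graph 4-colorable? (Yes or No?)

Yes

The chromatic number is 4. x3, x5, x7, x8 are pairwise adjacent (a clique of size 4), so at least 4 colors are needed.
One proper 4-coloring: x1=green, x2=yellow, x3=red, x4=blue, x5=blue, x6=yellow, x7=green, x8=yellow.
That is already a proper 4-coloring.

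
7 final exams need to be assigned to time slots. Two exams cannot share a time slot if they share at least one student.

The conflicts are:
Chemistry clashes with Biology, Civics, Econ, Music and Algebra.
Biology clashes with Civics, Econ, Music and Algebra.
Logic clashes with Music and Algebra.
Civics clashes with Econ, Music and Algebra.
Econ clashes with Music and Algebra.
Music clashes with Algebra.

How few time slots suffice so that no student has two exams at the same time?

6

Chemistry, Biology, Civics, Econ, Music, Algebra pairwise conflict, so at least 6 time slots are needed.
6 time slots suffice: Chemistry=5, Biology=6, Logic=3, Civics=4, Econ=3, Music=2, Algebra=1. Each listed conflict is separated.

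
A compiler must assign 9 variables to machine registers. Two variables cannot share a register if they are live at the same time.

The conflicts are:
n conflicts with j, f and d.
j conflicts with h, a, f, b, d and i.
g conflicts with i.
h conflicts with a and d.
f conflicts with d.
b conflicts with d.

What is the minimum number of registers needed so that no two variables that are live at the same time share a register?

n, j, f, d pairwise conflict, so at least 4 registers are needed.
4 registers suffice: n=4, j=1, g=1, h=3, a=2, f=3, b=3, d=2, i=2. Each listed conflict is separated.

4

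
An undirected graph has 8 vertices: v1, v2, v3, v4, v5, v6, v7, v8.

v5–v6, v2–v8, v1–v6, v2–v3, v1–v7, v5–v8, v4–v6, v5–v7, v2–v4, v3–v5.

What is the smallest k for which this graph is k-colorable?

3

The cycle v3-v5-v6-v4-v2-v3 has odd length 5, so it cannot be 2-colored; at least 3 colors are needed.
3 colors suffice: v1=1, v2=1, v3=2, v4=3, v5=1, v6=2, v7=2, v8=2. Each edge has distinct colors on its endpoints.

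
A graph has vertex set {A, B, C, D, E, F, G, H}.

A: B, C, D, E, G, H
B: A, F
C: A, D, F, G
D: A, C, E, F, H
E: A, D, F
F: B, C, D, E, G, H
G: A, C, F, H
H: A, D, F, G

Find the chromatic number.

C, D, F are mutually adjacent, so at least 3 colors are needed.
3 colors suffice: color 1 → {A, F}; color 2 → {B, D, G}; color 3 → {C, E, H}. Each edge has distinct colors on its endpoints.

3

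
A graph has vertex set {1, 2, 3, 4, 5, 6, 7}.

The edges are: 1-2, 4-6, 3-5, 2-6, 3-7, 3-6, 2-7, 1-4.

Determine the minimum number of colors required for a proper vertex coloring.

3 and 5 are adjacent, so at least 2 colors are needed.
One proper 2-coloring: 1=b, 2=a, 3=a, 4=a, 5=b, 6=b, 7=b. No two adjacent vertices share a color.

2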